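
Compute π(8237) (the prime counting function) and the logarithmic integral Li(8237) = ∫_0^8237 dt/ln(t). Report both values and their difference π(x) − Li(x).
π(8237) = 1034;  Li(8237) ≈ 1052.74;  π(x) − Li(x) ≈ -18.74.

Direct count of primes ≤ 8237 gives π(8237) = 1034. Numerical evaluation of the logarithmic integral gives Li(8237) ≈ 1052.74. The difference π(x) − Li(x) ≈ -18.74 is typically negative for small/moderate x (Li(x) overestimates), though Littlewood's theorem shows this sign changes infinitely often.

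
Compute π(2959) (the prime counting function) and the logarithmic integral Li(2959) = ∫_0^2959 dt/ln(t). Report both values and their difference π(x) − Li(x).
π(2959) = 426;  Li(2959) ≈ 437.63;  π(x) − Li(x) ≈ -11.63.

Direct count of primes ≤ 2959 gives π(2959) = 426. Numerical evaluation of the logarithmic integral gives Li(2959) ≈ 437.63. The difference π(x) − Li(x) ≈ -11.63 is typically negative for small/moderate x (Li(x) overestimates), though Littlewood's theorem shows this sign changes infinitely often.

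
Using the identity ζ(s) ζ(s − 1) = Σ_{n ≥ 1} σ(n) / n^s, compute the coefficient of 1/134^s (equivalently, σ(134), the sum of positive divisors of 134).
σ(134) = 204

In the product (Σ m^0/m^s)(Σ k / k^s) = Σ (Σ_{d | n} d) / n^s, the coefficient of 1/n^s is σ(n) = Σ_{d | n} d. For n = 134, divisors are [1, 2, 67, 134]; summing: σ(134) = 204.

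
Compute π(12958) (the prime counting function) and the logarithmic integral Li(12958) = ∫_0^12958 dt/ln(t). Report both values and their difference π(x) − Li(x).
π(12958) = 1542;  Li(12958) ≈ 1562.67;  π(x) − Li(x) ≈ -20.67.

Direct count of primes ≤ 12958 gives π(12958) = 1542. Numerical evaluation of the logarithmic integral gives Li(12958) ≈ 1562.67. The difference π(x) − Li(x) ≈ -20.67 is typically negative for small/moderate x (Li(x) overestimates), though Littlewood's theorem shows this sign changes infinitely often.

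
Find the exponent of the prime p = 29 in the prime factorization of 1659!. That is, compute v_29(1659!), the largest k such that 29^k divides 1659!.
v_29(1659!) = 58

Legendre's formula: v_p(n!) = Σ_{k ≥ 1} ⌊n / p^k⌋. For p = 29, n = 1659, the terms are:
  ⌊1659/29^1⌋ = ⌊1659/29⌋ = 57
  ⌊1659/29^2⌋ = ⌊1659/841⌋ = 1
(the next term ⌊1659/29^3⌋ = 0, terminating the sum). Summing: v_29(1659!) = 57 + 1 = 58.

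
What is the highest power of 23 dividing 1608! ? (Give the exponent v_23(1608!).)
v_23(1608!) = 72

Legendre's formula: v_p(n!) = Σ_{k ≥ 1} ⌊n / p^k⌋. For p = 23, n = 1608, the terms are:
  ⌊1608/23^1⌋ = ⌊1608/23⌋ = 69
  ⌊1608/23^2⌋ = ⌊1608/529⌋ = 3
(the next term ⌊1608/23^3⌋ = 0, terminating the sum). Summing: v_23(1608!) = 69 + 3 = 72.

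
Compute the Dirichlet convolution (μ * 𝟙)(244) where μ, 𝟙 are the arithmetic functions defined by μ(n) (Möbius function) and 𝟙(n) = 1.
(μ * 𝟙)(244) = 0

Divisors of 244: [1, 2, 4, 61, 122, 244]. For each d | 244:
  d = 1: μ(1) · 𝟙(244/1) = 1 · 1 = 1
  d = 2: μ(2) · 𝟙(244/2) = -1 · 1 = -1
  d = 4: μ(4) · 𝟙(244/4) = 0 · 1 = 0
  d = 61: μ(61) · 𝟙(244/61) = -1 · 1 = -1
  d = 122: μ(122) · 𝟙(244/122) = 1 · 1 = 1
  d = 244: μ(244) · 𝟙(244/244) = 0 · 1 = 0
Summing: (μ * 𝟙)(244) = 1 + -1 + 0 + -1 + 1 + 0 = 0.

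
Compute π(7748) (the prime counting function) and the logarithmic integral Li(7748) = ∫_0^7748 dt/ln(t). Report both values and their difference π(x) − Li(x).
π(7748) = 982;  Li(7748) ≈ 998.33;  π(x) − Li(x) ≈ -16.33.

Direct count of primes ≤ 7748 gives π(7748) = 982. Numerical evaluation of the logarithmic integral gives Li(7748) ≈ 998.33. The difference π(x) − Li(x) ≈ -16.33 is typically negative for small/moderate x (Li(x) overestimates), though Littlewood's theorem shows this sign changes infinitely often.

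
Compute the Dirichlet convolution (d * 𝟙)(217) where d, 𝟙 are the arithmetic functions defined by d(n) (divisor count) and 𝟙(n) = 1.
(d * 𝟙)(217) = 9

Divisors of 217: [1, 7, 31, 217]. For each d | 217:
  d = 1: d(1) · 𝟙(217/1) = 1 · 1 = 1
  d = 7: d(7) · 𝟙(217/7) = 2 · 1 = 2
  d = 31: d(31) · 𝟙(217/31) = 2 · 1 = 2
  d = 217: d(217) · 𝟙(217/217) = 4 · 1 = 4
Summing: (d * 𝟙)(217) = 1 + 2 + 2 + 4 = 9.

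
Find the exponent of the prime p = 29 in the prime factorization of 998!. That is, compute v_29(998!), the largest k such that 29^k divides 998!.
v_29(998!) = 35

Legendre's formula: v_p(n!) = Σ_{k ≥ 1} ⌊n / p^k⌋. For p = 29, n = 998, the terms are:
  ⌊998/29^1⌋ = ⌊998/29⌋ = 34
  ⌊998/29^2⌋ = ⌊998/841⌋ = 1
(the next term ⌊998/29^3⌋ = 0, terminating the sum). Summing: v_29(998!) = 34 + 1 = 35.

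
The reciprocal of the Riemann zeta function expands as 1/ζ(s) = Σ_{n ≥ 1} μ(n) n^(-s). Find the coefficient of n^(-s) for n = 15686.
μ(15686) = 1

Factor n = 15686 = 2 · 11 · 23 · 31. μ(n) = 0 if any exponent ≥ 2 (not squarefree); otherwise μ(n) = (−1)^{ω(n)} where ω(n) is the number of distinct prime factors. Applying: μ(15686) = 1.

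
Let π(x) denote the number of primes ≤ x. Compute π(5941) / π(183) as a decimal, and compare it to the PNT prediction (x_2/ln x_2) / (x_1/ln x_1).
π(5941)/π(183) = 780/42 ≈ 18.5714;  PNT prediction ≈ 19.4626.

π(183) = 42 and π(5941) = 780, so π(5941)/π(183) ≈ 18.5714. The PNT-predicted ratio is (5941/ln(5941)) / (183/ln(183)) ≈ 19.4626. The two agree to within a few percent, as expected.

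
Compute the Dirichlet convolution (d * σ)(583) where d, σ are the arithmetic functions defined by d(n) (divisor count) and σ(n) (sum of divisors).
(d * σ)(583) = 784

Divisors of 583: [1, 11, 53, 583]. For each d | 583:
  d = 1: d(1) · σ(583/1) = 1 · 648 = 648
  d = 11: d(11) · σ(583/11) = 2 · 54 = 108
  d = 53: d(53) · σ(583/53) = 2 · 12 = 24
  d = 583: d(583) · σ(583/583) = 4 · 1 = 4
Summing: (d * σ)(583) = 648 + 108 + 24 + 4 = 784.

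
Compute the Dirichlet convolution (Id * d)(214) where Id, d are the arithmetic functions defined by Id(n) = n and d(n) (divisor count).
(Id * d)(214) = 436

Divisors of 214: [1, 2, 107, 214]. For each d | 214:
  d = 1: Id(1) · d(214/1) = 1 · 4 = 4
  d = 2: Id(2) · d(214/2) = 2 · 2 = 4
  d = 107: Id(107) · d(214/107) = 107 · 2 = 214
  d = 214: Id(214) · d(214/214) = 214 · 1 = 214
Summing: (Id * d)(214) = 4 + 4 + 214 + 214 = 436.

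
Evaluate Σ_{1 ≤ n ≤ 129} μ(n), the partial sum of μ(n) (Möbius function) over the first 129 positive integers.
Σ_{n ≤ 129} μ(n) = -1

Compute μ(n) for each 1 ≤ n ≤ 129: μ(1) = 1, μ(2) = -1, μ(3) = -1, μ(4) = 0, μ(5) = -1, μ(6) = 1, μ(7) = -1, μ(8) = 0, μ(9) = 0, μ(10) = 1, μ(11) = -1, μ(12) = 0, μ(13) = -1, μ(14) = 1, μ(15) = 1, μ(16) = 0, μ(17) = -1, μ(18) = 0, μ(19) = -1, μ(20) = 0, μ(21) = 1, μ(22) = 1, μ(23) = -1, μ(24) = 0, μ(25) = 0, μ(26) = 1, μ(27) = 0, μ(28) = 0, μ(29) = -1, μ(30) = -1, μ(31) = -1, μ(32) = 0, μ(33) = 1, μ(34) = 1, μ(35) = 1, μ(36) = 0, μ(37) = -1, μ(38) = 1, μ(39) = 1, μ(40) = 0, μ(41) = -1, μ(42) = -1, μ(43) = -1, μ(44) = 0, μ(45) = 0, μ(46) = 1, μ(47) = -1, μ(48) = 0, μ(49) = 0, μ(50) = 0, μ(51) = 1, μ(52) = 0, μ(53) = -1, μ(54) = 0, μ(55) = 1, μ(56) = 0, μ(57) = 1, μ(58) = 1, μ(59) = -1, μ(60) = 0, μ(61) = -1, μ(62) = 1, μ(63) = 0, μ(64) = 0, μ(65) = 1, μ(66) = -1, μ(67) = -1, μ(68) = 0, μ(69) = 1, μ(70) = -1, μ(71) = -1, μ(72) = 0, μ(73) = -1, μ(74) = 1, μ(75) = 0, μ(76) = 0, μ(77) = 1, μ(78) = -1, μ(79) = -1, μ(80) = 0, μ(81) = 0, μ(82) = 1, μ(83) = -1, μ(84) = 0, μ(85) = 1, μ(86) = 1, μ(87) = 1, μ(88) = 0, μ(89) = -1, μ(90) = 0, μ(91) = 1, μ(92) = 0, μ(93) = 1, μ(94) = 1, μ(95) = 1, μ(96) = 0, μ(97) = -1, μ(98) = 0, μ(99) = 0, μ(100) = 0, μ(101) = -1, μ(102) = -1, μ(103) = -1, μ(104) = 0, μ(105) = -1, μ(106) = 1, μ(107) = -1, μ(108) = 0, μ(109) = -1, μ(110) = -1, μ(111) = 1, μ(112) = 0, μ(113) = -1, μ(114) = -1, μ(115) = 1, μ(116) = 0, μ(117) = 0, μ(118) = 1, μ(119) = 1, μ(120) = 0, μ(121) = 0, μ(122) = 1, μ(123) = 1, μ(124) = 0, μ(125) = 0, μ(126) = 0, μ(127) = -1, μ(128) = 0, μ(129) = 1. Summing all 129 values: -1. (Mertens function M(x) = Σ_{n ≤ x} μ(n); on average M(x) should be small (PNT ⟺ M(x) = o(x)).)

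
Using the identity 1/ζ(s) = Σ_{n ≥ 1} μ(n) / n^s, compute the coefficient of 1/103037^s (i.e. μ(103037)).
μ(103037) = 1

Factor n = 103037 = 11 · 17 · 19 · 29. μ(n) = 0 if any exponent ≥ 2 (not squarefree); otherwise μ(n) = (−1)^{ω(n)} where ω(n) is the number of distinct prime factors. Applying: μ(103037) = 1.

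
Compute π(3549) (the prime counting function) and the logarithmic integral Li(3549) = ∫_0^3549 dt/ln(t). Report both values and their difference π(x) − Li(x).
π(3549) = 497;  Li(3549) ≈ 510.60;  π(x) − Li(x) ≈ -13.60.

Direct count of primes ≤ 3549 gives π(3549) = 497. Numerical evaluation of the logarithmic integral gives Li(3549) ≈ 510.60. The difference π(x) − Li(x) ≈ -13.60 is typically negative for small/moderate x (Li(x) overestimates), though Littlewood's theorem shows this sign changes infinitely often.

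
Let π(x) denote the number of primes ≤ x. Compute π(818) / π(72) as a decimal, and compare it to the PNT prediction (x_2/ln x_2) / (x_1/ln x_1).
π(818)/π(72) = 141/20 ≈ 7.0500;  PNT prediction ≈ 7.2445.

π(72) = 20 and π(818) = 141, so π(818)/π(72) ≈ 7.0500. The PNT-predicted ratio is (818/ln(818)) / (72/ln(72)) ≈ 7.2445. The two agree to within a few percent, as expected.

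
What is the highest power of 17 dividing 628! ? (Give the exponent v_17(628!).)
v_17(628!) = 38

Legendre's formula: v_p(n!) = Σ_{k ≥ 1} ⌊n / p^k⌋. For p = 17, n = 628, the terms are:
  ⌊628/17^1⌋ = ⌊628/17⌋ = 36
  ⌊628/17^2⌋ = ⌊628/289⌋ = 2
(the next term ⌊628/17^3⌋ = 0, terminating the sum). Summing: v_17(628!) = 36 + 2 = 38.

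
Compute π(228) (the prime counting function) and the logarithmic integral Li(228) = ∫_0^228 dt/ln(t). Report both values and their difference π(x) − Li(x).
π(228) = 49;  Li(228) ≈ 55.41;  π(x) − Li(x) ≈ -6.41.

Direct count of primes ≤ 228 gives π(228) = 49. Numerical evaluation of the logarithmic integral gives Li(228) ≈ 55.41. The difference π(x) − Li(x) ≈ -6.41 is typically negative for small/moderate x (Li(x) overestimates), though Littlewood's theorem shows this sign changes infinitely often.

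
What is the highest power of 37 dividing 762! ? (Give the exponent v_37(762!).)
v_37(762!) = 20

Legendre's formula: v_p(n!) = Σ_{k ≥ 1} ⌊n / p^k⌋. For p = 37, n = 762, the terms are:
  ⌊762/37^1⌋ = ⌊762/37⌋ = 20
(the next term ⌊762/37^2⌋ = 0, terminating the sum). Summing: v_37(762!) = 20 = 20.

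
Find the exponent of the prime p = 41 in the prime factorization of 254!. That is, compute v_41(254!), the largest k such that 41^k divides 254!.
v_41(254!) = 6

Legendre's formula: v_p(n!) = Σ_{k ≥ 1} ⌊n / p^k⌋. For p = 41, n = 254, the terms are:
  ⌊254/41^1⌋ = ⌊254/41⌋ = 6
(the next term ⌊254/41^2⌋ = 0, terminating the sum). Summing: v_41(254!) = 6 = 6.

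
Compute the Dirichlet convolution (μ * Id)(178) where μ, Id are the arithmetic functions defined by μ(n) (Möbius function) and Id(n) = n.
(μ * Id)(178) = 88

Divisors of 178: [1, 2, 89, 178]. For each d | 178:
  d = 1: μ(1) · Id(178/1) = 1 · 178 = 178
  d = 2: μ(2) · Id(178/2) = -1 · 89 = -89
  d = 89: μ(89) · Id(178/89) = -1 · 2 = -2
  d = 178: μ(178) · Id(178/178) = 1 · 1 = 1
Summing: (μ * Id)(178) = 178 + -89 + -2 + 1 = 88.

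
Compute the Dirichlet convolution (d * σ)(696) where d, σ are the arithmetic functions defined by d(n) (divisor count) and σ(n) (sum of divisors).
(d * σ)(696) = 8064

Divisors of 696: [1, 2, 3, 4, 6, 8, 12, 24, 29, 58, 87, 116, 174, 232, 348, 696]. For each d | 696:
  d = 1: d(1) · σ(696/1) = 1 · 1800 = 1800
  d = 2: d(2) · σ(696/2) = 2 · 840 = 1680
  d = 3: d(3) · σ(696/3) = 2 · 450 = 900
  d = 4: d(4) · σ(696/4) = 3 · 360 = 1080
  d = 6: d(6) · σ(696/6) = 4 · 210 = 840
  d = 8: d(8) · σ(696/8) = 4 · 120 = 480
  d = 12: d(12) · σ(696/12) = 6 · 90 = 540
  d = 24: d(24) · σ(696/24) = 8 · 30 = 240
  d = 29: d(29) · σ(696/29) = 2 · 60 = 120
  d = 58: d(58) · σ(696/58) = 4 · 28 = 112
  d = 87: d(87) · σ(696/87) = 4 · 15 = 60
  d = 116: d(116) · σ(696/116) = 6 · 12 = 72
  d = 174: d(174) · σ(696/174) = 8 · 7 = 56
  d = 232: d(232) · σ(696/232) = 8 · 4 = 32
  d = 348: d(348) · σ(696/348) = 12 · 3 = 36
  d = 696: d(696) · σ(696/696) = 16 · 1 = 16
Summing: (d * σ)(696) = 1800 + 1680 + 900 + 1080 + 840 + 480 + 540 + 240 + 120 + 112 + 60 + 72 + 56 + 32 + 36 + 16 = 8064.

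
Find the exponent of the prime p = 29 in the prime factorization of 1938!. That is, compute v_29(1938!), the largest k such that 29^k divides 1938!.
v_29(1938!) = 68

Legendre's formula: v_p(n!) = Σ_{k ≥ 1} ⌊n / p^k⌋. For p = 29, n = 1938, the terms are:
  ⌊1938/29^1⌋ = ⌊1938/29⌋ = 66
  ⌊1938/29^2⌋ = ⌊1938/841⌋ = 2
(the next term ⌊1938/29^3⌋ = 0, terminating the sum). Summing: v_29(1938!) = 66 + 2 = 68.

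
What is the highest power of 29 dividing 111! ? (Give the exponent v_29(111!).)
v_29(111!) = 3

Legendre's formula: v_p(n!) = Σ_{k ≥ 1} ⌊n / p^k⌋. For p = 29, n = 111, the terms are:
  ⌊111/29^1⌋ = ⌊111/29⌋ = 3
(the next term ⌊111/29^2⌋ = 0, terminating the sum). Summing: v_29(111!) = 3 = 3.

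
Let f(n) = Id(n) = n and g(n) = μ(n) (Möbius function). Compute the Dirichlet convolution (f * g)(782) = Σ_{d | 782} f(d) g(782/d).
(Id * μ)(782) = 352

Divisors of 782: [1, 2, 17, 23, 34, 46, 391, 782]. For each d | 782:
  d = 1: Id(1) · μ(782/1) = 1 · -1 = -1
  d = 2: Id(2) · μ(782/2) = 2 · 1 = 2
  d = 17: Id(17) · μ(782/17) = 17 · 1 = 17
  d = 23: Id(23) · μ(782/23) = 23 · 1 = 23
  d = 34: Id(34) · μ(782/34) = 34 · -1 = -34
  d = 46: Id(46) · μ(782/46) = 46 · -1 = -46
  d = 391: Id(391) · μ(782/391) = 391 · -1 = -391
  d = 782: Id(782) · μ(782/782) = 782 · 1 = 782
Summing: (Id * μ)(782) = -1 + 2 + 17 + 23 + -34 + -46 + -391 + 782 = 352.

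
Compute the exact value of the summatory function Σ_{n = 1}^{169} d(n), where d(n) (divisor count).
Σ_{n ≤ 169} d(n) = 897

Compute d(n) for each 1 ≤ n ≤ 169: d(1) = 1, d(2) = 2, d(3) = 2, d(4) = 3, d(5) = 2, d(6) = 4, d(7) = 2, d(8) = 4, d(9) = 3, d(10) = 4, d(11) = 2, d(12) = 6, d(13) = 2, d(14) = 4, d(15) = 4, d(16) = 5, d(17) = 2, d(18) = 6, d(19) = 2, d(20) = 6, d(21) = 4, d(22) = 4, d(23) = 2, d(24) = 8, d(25) = 3, d(26) = 4, d(27) = 4, d(28) = 6, d(29) = 2, d(30) = 8, d(31) = 2, d(32) = 6, d(33) = 4, d(34) = 4, d(35) = 4, d(36) = 9, d(37) = 2, d(38) = 4, d(39) = 4, d(40) = 8, d(41) = 2, d(42) = 8, d(43) = 2, d(44) = 6, d(45) = 6, d(46) = 4, d(47) = 2, d(48) = 10, d(49) = 3, d(50) = 6, d(51) = 4, d(52) = 6, d(53) = 2, d(54) = 8, d(55) = 4, d(56) = 8, d(57) = 4, d(58) = 4, d(59) = 2, d(60) = 12, d(61) = 2, d(62) = 4, d(63) = 6, d(64) = 7, d(65) = 4, d(66) = 8, d(67) = 2, d(68) = 6, d(69) = 4, d(70) = 8, d(71) = 2, d(72) = 12, d(73) = 2, d(74) = 4, d(75) = 6, d(76) = 6, d(77) = 4, d(78) = 8, d(79) = 2, d(80) = 10, d(81) = 5, d(82) = 4, d(83) = 2, d(84) = 12, d(85) = 4, d(86) = 4, d(87) = 4, d(88) = 8, d(89) = 2, d(90) = 12, d(91) = 4, d(92) = 6, d(93) = 4, d(94) = 4, d(95) = 4, d(96) = 12, d(97) = 2, d(98) = 6, d(99) = 6, d(100) = 9, d(101) = 2, d(102) = 8, d(103) = 2, d(104) = 8, d(105) = 8, d(106) = 4, d(107) = 2, d(108) = 12, d(109) = 2, d(110) = 8, d(111) = 4, d(112) = 10, d(113) = 2, d(114) = 8, d(115) = 4, d(116) = 6, d(117) = 6, d(118) = 4, d(119) = 4, d(120) = 16, d(121) = 3, d(122) = 4, d(123) = 4, d(124) = 6, d(125) = 4, d(126) = 12, d(127) = 2, d(128) = 8, d(129) = 4, d(130) = 8, d(131) = 2, d(132) = 12, d(133) = 4, d(134) = 4, d(135) = 8, d(136) = 8, d(137) = 2, d(138) = 8, d(139) = 2, d(140) = 12, d(141) = 4, d(142) = 4, d(143) = 4, d(144) = 15, d(145) = 4, d(146) = 4, d(147) = 6, d(148) = 6, d(149) = 2, d(150) = 12, d(151) = 2, d(152) = 8, d(153) = 6, d(154) = 8, d(155) = 4, d(156) = 12, d(157) = 2, d(158) = 4, d(159) = 4, d(160) = 12, d(161) = 4, d(162) = 10, d(163) = 2, d(164) = 6, d(165) = 8, d(166) = 4, d(167) = 2, d(168) = 16, d(169) = 3. Summing all 169 values: 897. (Dirichlet's divisor formula: Σ_{n ≤ x} d(n) = x ln(x) + (2γ − 1) x + O(√x). For x = 169, the asymptotic estimate is ≈ 893.05.)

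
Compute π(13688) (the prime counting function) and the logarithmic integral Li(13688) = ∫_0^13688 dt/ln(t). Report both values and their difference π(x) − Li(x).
π(13688) = 1617;  Li(13688) ≈ 1639.54;  π(x) − Li(x) ≈ -22.54.

Direct count of primes ≤ 13688 gives π(13688) = 1617. Numerical evaluation of the logarithmic integral gives Li(13688) ≈ 1639.54. The difference π(x) − Li(x) ≈ -22.54 is typically negative for small/moderate x (Li(x) overestimates), though Littlewood's theorem shows this sign changes infinitely often.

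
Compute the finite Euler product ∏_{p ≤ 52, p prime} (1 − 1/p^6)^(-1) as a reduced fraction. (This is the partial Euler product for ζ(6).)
∏ = 739922824862544451640166694180680765476614483998462834502498139791315/727309058868145310276350820375862045292293308126790710400267935809536

The primes p ≤ 52 are [2, 3, 5, 7, 11, 13, 17, 19, 23, 29, 31, 37, 41, 43, 47]. For each prime, (1 − 1/p^6)^(-1) = p^6 / (p^6 − 1). The product is (1 − 1/2^6)^(-1), (1 − 1/3^6)^(-1), (1 − 1/5^6)^(-1), (1 − 1/7^6)^(-1), (1 − 1/11^6)^(-1), (1 − 1/13^6)^(-1), (1 − 1/17^6)^(-1), (1 − 1/19^6)^(-1), (1 − 1/23^6)^(-1), (1 − 1/29^6)^(-1), (1 − 1/31^6)^(-1), (1 − 1/37^6)^(-1), (1 − 1/41^6)^(-1), (1 − 1/43^6)^(-1), (1 − 1/47^6)^(-1) = ∏ p^6 / (p^6 − 1) = 739922824862544451640166694180680765476614483998462834502498139791315/727309058868145310276350820375862045292293308126790710400267935809536.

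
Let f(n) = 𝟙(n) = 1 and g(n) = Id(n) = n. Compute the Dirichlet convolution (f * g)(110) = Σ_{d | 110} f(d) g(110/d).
(𝟙 * Id)(110) = 216

Divisors of 110: [1, 2, 5, 10, 11, 22, 55, 110]. For each d | 110:
  d = 1: 𝟙(1) · Id(110/1) = 1 · 110 = 110
  d = 2: 𝟙(2) · Id(110/2) = 1 · 55 = 55
  d = 5: 𝟙(5) · Id(110/5) = 1 · 22 = 22
  d = 10: 𝟙(10) · Id(110/10) = 1 · 11 = 11
  d = 11: 𝟙(11) · Id(110/11) = 1 · 10 = 10
  d = 22: 𝟙(22) · Id(110/22) = 1 · 5 = 5
  d = 55: 𝟙(55) · Id(110/55) = 1 · 2 = 2
  d = 110: 𝟙(110) · Id(110/110) = 1 · 1 = 1
Summing: (𝟙 * Id)(110) = 110 + 55 + 22 + 11 + 10 + 5 + 2 + 1 = 216.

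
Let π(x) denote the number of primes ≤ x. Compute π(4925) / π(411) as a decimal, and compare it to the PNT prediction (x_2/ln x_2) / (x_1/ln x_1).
π(4925)/π(411) = 657/80 ≈ 8.2125;  PNT prediction ≈ 8.4827.

π(411) = 80 and π(4925) = 657, so π(4925)/π(411) ≈ 8.2125. The PNT-predicted ratio is (4925/ln(4925)) / (411/ln(411)) ≈ 8.4827. The two agree to within a few percent, as expected.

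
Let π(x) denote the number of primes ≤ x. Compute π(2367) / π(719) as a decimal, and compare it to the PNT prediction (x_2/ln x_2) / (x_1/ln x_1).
π(2367)/π(719) = 350/128 ≈ 2.7344;  PNT prediction ≈ 2.7872.

π(719) = 128 and π(2367) = 350, so π(2367)/π(719) ≈ 2.7344. The PNT-predicted ratio is (2367/ln(2367)) / (719/ln(719)) ≈ 2.7872. The two agree to within a few percent, as expected.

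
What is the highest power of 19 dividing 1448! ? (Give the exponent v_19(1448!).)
v_19(1448!) = 80

Legendre's formula: v_p(n!) = Σ_{k ≥ 1} ⌊n / p^k⌋. For p = 19, n = 1448, the terms are:
  ⌊1448/19^1⌋ = ⌊1448/19⌋ = 76
  ⌊1448/19^2⌋ = ⌊1448/361⌋ = 4
(the next term ⌊1448/19^3⌋ = 0, terminating the sum). Summing: v_19(1448!) = 76 + 4 = 80.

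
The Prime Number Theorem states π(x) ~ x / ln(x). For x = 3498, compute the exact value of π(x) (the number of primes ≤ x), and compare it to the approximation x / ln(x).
π(3498) = 488;  x/ln(x) ≈ 428.68;  relative error ≈ 12.16%.

Directly count primes up to 3498: π(3498) = 488. The PNT approximation gives 3498/ln(3498) ≈ 3498/8.15995 ≈ 428.68. Relative error (π(x) − x/ln(x)) / π(x) ≈ 12.16%; the approximation is known to undercount slightly (Li(x) is a better estimate).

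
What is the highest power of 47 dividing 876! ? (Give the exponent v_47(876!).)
v_47(876!) = 18

Legendre's formula: v_p(n!) = Σ_{k ≥ 1} ⌊n / p^k⌋. For p = 47, n = 876, the terms are:
  ⌊876/47^1⌋ = ⌊876/47⌋ = 18
(the next term ⌊876/47^2⌋ = 0, terminating the sum). Summing: v_47(876!) = 18 = 18.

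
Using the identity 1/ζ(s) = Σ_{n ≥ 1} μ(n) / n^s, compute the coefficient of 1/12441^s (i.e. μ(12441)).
μ(12441) = 1

Factor n = 12441 = 3 · 11 · 13 · 29. μ(n) = 0 if any exponent ≥ 2 (not squarefree); otherwise μ(n) = (−1)^{ω(n)} where ω(n) is the number of distinct prime factors. Applying: μ(12441) = 1.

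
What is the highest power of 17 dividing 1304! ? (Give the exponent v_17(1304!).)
v_17(1304!) = 80

Legendre's formula: v_p(n!) = Σ_{k ≥ 1} ⌊n / p^k⌋. For p = 17, n = 1304, the terms are:
  ⌊1304/17^1⌋ = ⌊1304/17⌋ = 76
  ⌊1304/17^2⌋ = ⌊1304/289⌋ = 4
(the next term ⌊1304/17^3⌋ = 0, terminating the sum). Summing: v_17(1304!) = 76 + 4 = 80.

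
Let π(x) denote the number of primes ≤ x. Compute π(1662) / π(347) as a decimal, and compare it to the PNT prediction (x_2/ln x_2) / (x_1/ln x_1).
π(1662)/π(347) = 260/69 ≈ 3.7681;  PNT prediction ≈ 3.7779.

π(347) = 69 and π(1662) = 260, so π(1662)/π(347) ≈ 3.7681. The PNT-predicted ratio is (1662/ln(1662)) / (347/ln(347)) ≈ 3.7779. The two agree to within a few percent, as expected.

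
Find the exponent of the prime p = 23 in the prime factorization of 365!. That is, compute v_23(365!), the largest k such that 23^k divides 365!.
v_23(365!) = 15

Legendre's formula: v_p(n!) = Σ_{k ≥ 1} ⌊n / p^k⌋. For p = 23, n = 365, the terms are:
  ⌊365/23^1⌋ = ⌊365/23⌋ = 15
(the next term ⌊365/23^2⌋ = 0, terminating the sum). Summing: v_23(365!) = 15 = 15.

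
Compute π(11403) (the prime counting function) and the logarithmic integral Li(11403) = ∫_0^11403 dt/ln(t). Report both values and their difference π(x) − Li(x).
π(11403) = 1376;  Li(11403) ≈ 1397.37;  π(x) − Li(x) ≈ -21.37.

Direct count of primes ≤ 11403 gives π(11403) = 1376. Numerical evaluation of the logarithmic integral gives Li(11403) ≈ 1397.37. The difference π(x) − Li(x) ≈ -21.37 is typically negative for small/moderate x (Li(x) overestimates), though Littlewood's theorem shows this sign changes infinitely often.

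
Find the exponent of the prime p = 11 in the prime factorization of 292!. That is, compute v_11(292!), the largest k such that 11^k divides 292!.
v_11(292!) = 28

Legendre's formula: v_p(n!) = Σ_{k ≥ 1} ⌊n / p^k⌋. For p = 11, n = 292, the terms are:
  ⌊292/11^1⌋ = ⌊292/11⌋ = 26
  ⌊292/11^2⌋ = ⌊292/121⌋ = 2
(the next term ⌊292/11^3⌋ = 0, terminating the sum). Summing: v_11(292!) = 26 + 2 = 28.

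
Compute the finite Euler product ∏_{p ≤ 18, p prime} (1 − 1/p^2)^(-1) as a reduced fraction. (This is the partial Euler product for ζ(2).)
∏ = 206841635/127401984

The primes p ≤ 18 are [2, 3, 5, 7, 11, 13, 17]. For each prime, (1 − 1/p^2)^(-1) = p^2 / (p^2 − 1). The product is (1 − 1/2^2)^(-1), (1 − 1/3^2)^(-1), (1 − 1/5^2)^(-1), (1 − 1/7^2)^(-1), (1 − 1/11^2)^(-1), (1 − 1/13^2)^(-1), (1 − 1/17^2)^(-1) = ∏ p^2 / (p^2 − 1) = 206841635/127401984.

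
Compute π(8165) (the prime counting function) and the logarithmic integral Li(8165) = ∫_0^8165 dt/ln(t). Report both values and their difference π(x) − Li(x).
π(8165) = 1024;  Li(8165) ≈ 1044.75;  π(x) − Li(x) ≈ -20.75.

Direct count of primes ≤ 8165 gives π(8165) = 1024. Numerical evaluation of the logarithmic integral gives Li(8165) ≈ 1044.75. The difference π(x) − Li(x) ≈ -20.75 is typically negative for small/moderate x (Li(x) overestimates), though Littlewood's theorem shows this sign changes infinitely often.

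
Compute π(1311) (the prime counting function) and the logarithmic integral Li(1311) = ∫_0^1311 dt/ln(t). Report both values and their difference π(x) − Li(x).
π(1311) = 214;  Li(1311) ≈ 221.73;  π(x) − Li(x) ≈ -7.73.

Direct count of primes ≤ 1311 gives π(1311) = 214. Numerical evaluation of the logarithmic integral gives Li(1311) ≈ 221.73. The difference π(x) − Li(x) ≈ -7.73 is typically negative for small/moderate x (Li(x) overestimates), though Littlewood's theorem shows this sign changes infinitely often.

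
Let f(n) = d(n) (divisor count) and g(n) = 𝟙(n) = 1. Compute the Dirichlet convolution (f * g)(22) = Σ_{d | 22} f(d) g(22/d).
(d * 𝟙)(22) = 9

Divisors of 22: [1, 2, 11, 22]. For each d | 22:
  d = 1: d(1) · 𝟙(22/1) = 1 · 1 = 1
  d = 2: d(2) · 𝟙(22/2) = 2 · 1 = 2
  d = 11: d(11) · 𝟙(22/11) = 2 · 1 = 2
  d = 22: d(22) · 𝟙(22/22) = 4 · 1 = 4
Summing: (d * 𝟙)(22) = 1 + 2 + 2 + 4 = 9.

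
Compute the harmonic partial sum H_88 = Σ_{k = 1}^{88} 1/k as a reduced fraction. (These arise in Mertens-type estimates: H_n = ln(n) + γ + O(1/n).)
H_88 = 40866521918642154860585199122889549709/8076030954443701744994070304101969600

Direct summation: H_88 = 1 + 1/2 + ... + 1/88. The least common denominator is lcm(1, ..., 88) = 8076030954443701744994070304101969600; over this denominator the numerator is 8076030954443701744994070304101969600 + 4038015477221850872497035152050984800 + 2692010318147900581664690101367323200 + 2019007738610925436248517576025492400 + 1615206190888740348998814060820393920 + 1346005159073950290832345050683661600 + 1153718707777671677856295757728852800 + 1009503869305462718124258788012746200 + 897336772715966860554896700455774400 + 807603095444370174499407030410196960 + 734184632222154704090370027645633600 + 673002579536975145416172525341830800 + 621233150341823211153390023392459200 + 576859353888835838928147878864426400 + 538402063629580116332938020273464640 + 504751934652731359062129394006373100 + 475060644379041279117298253182468800 + 448668386357983430277448350227887200 + 425054260760194828683898437057998400 + 403801547722185087249703515205098480 + 384572902592557225952098585909617600 + 367092316111077352045185013822816800 + 351131780627987032391046534960955200 + 336501289768487572708086262670915400 + 323041238177748069799762812164078784 + 310616575170911605576695011696229600 + 299112257571988953518298900151924800 + 288429676944417919464073939432213200 + 278483826015300060172209320831102400 + 269201031814790058166469010136732320 + 260517127562700056290131300132321600 + 252375967326365679531064697003186550 + 244728210740718234696790009215211200 + 237530322189520639558649126591234400 + 230743741555534335571259151545770560 + 224334193178991715138724175113943600 + 218271106876856803918758656867620800 + 212527130380097414341949218528999200 + 207077716780607737051130007797486400 + 201900773861092543624851757602549240 + 196976364742529310853513909856145600 + 192286451296278612976049292954808800 + 187814673359155854534745821025627200 + 183546158055538676022592506911408400 + 179467354543193372110979340091154880 + 175565890313993516195523267480477600 + 171830445839227696702001495831956800 + 168250644884243786354043131335457700 + 164816958253953096836613679675550400 + 161520619088874034899881406082039392 + 158353548126347093039099417727489600 + 155308287585455802788347505848114800 + 152377942536673617830076798190603200 + 149556128785994476759149450075962400 + 146836926444430940818074005529126720 + 144214838472208959732036969716106600 + 141684753586731609561299479019332800 + 139241913007650030086104660415551200 + 136881880583791554999899496679694400 + 134600515907395029083234505068366160 + 132393950072847569590066726296753600 + 130258563781350028145065650066160800 + 128190967530852408650699528636539200 + 126187983663182839765532348501593275 + 124246630068364642230678004678491840 + 122364105370359117348395004607605600 + 120537775439458234999911497076148800 + 118765161094760319779324563295617200 + 117043926875995677463682178320318400 + 115371870777767167785629575772885280 + 113746914851319742887240426818337600 + 112167096589495857569362087556971800 + 110630561019776736232795483617835200 + 109135553438428401959379328433810400 + 107680412725916023266587604054692928 + 106263565190048707170974609264499600 + 104883518888879243441481432520804800 + 103538858390303868525565003898743200 + 102228239929667110696127472203822400 + 100950386930546271812425878801274620 + 99704085857329651172766300050641600 + 98488182371264655426756954928072800 + 97301577764381948734868316916891200 + 96143225648139306488024646477404400 + 95012128875808255823459650636493760 + 93907336679577927267372910512813600 + 92827942005100020057403106943700800 + 91773079027769338011296253455704200 = 40866521918642154860585199122889549709, so H_88 = 40866521918642154860585199122889549709/8076030954443701744994070304101969600 (already in lowest terms) ≈ 5.06022. (The PNT-adjacent estimate ln(88) + γ ≈ 5.05455 matches within O(1/n).)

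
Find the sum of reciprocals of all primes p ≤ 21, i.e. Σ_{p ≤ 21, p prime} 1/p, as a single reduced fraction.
Σ 1/p = 14117683/9699690

π(21) = 8, so the primes ≤ 21 are [2, 3, 5, 7, 11, 13, 17, 19]. Summing 1/p over these primes: 14117683/9699690 ≈ 1.4555. Mertens estimate ln ln(21) + 0.2615 ≈ 1.3748.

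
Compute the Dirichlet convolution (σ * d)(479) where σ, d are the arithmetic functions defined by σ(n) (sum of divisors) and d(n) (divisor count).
(σ * d)(479) = 482

Divisors of 479: [1, 479]. For each d | 479:
  d = 1: σ(1) · d(479/1) = 1 · 2 = 2
  d = 479: σ(479) · d(479/479) = 480 · 1 = 480
Summing: (σ * d)(479) = 2 + 480 = 482.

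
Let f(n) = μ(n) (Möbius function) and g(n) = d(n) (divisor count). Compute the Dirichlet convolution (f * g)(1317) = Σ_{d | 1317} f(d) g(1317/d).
(μ * d)(1317) = 1

Divisors of 1317: [1, 3, 439, 1317]. For each d | 1317:
  d = 1: μ(1) · d(1317/1) = 1 · 4 = 4
  d = 3: μ(3) · d(1317/3) = -1 · 2 = -2
  d = 439: μ(439) · d(1317/439) = -1 · 2 = -2
  d = 1317: μ(1317) · d(1317/1317) = 1 · 1 = 1
Summing: (μ * d)(1317) = 4 + -2 + -2 + 1 = 1.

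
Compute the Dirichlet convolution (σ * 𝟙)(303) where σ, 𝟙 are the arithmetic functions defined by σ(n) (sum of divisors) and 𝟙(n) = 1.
(σ * 𝟙)(303) = 515

Divisors of 303: [1, 3, 101, 303]. For each d | 303:
  d = 1: σ(1) · 𝟙(303/1) = 1 · 1 = 1
  d = 3: σ(3) · 𝟙(303/3) = 4 · 1 = 4
  d = 101: σ(101) · 𝟙(303/101) = 102 · 1 = 102
  d = 303: σ(303) · 𝟙(303/303) = 408 · 1 = 408
Summing: (σ * 𝟙)(303) = 1 + 4 + 102 + 408 = 515.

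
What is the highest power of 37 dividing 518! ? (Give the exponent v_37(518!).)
v_37(518!) = 14

Legendre's formula: v_p(n!) = Σ_{k ≥ 1} ⌊n / p^k⌋. For p = 37, n = 518, the terms are:
  ⌊518/37^1⌋ = ⌊518/37⌋ = 14
(the next term ⌊518/37^2⌋ = 0, terminating the sum). Summing: v_37(518!) = 14 = 14.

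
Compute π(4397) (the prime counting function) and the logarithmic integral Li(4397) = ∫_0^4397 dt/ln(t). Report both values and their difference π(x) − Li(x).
π(4397) = 599;  Li(4397) ≈ 612.95;  π(x) − Li(x) ≈ -13.95.

Direct count of primes ≤ 4397 gives π(4397) = 599. Numerical evaluation of the logarithmic integral gives Li(4397) ≈ 612.95. The difference π(x) − Li(x) ≈ -13.95 is typically negative for small/moderate x (Li(x) overestimates), though Littlewood's theorem shows this sign changes infinitely often.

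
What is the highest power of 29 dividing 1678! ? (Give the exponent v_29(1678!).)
v_29(1678!) = 58

Legendre's formula: v_p(n!) = Σ_{k ≥ 1} ⌊n / p^k⌋. For p = 29, n = 1678, the terms are:
  ⌊1678/29^1⌋ = ⌊1678/29⌋ = 57
  ⌊1678/29^2⌋ = ⌊1678/841⌋ = 1
(the next term ⌊1678/29^3⌋ = 0, terminating the sum). Summing: v_29(1678!) = 57 + 1 = 58.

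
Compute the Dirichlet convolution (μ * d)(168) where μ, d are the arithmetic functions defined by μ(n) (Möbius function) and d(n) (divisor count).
(μ * d)(168) = 1

Divisors of 168: [1, 2, 3, 4, 6, 7, 8, 12, 14, 21, 24, 28, 42, 56, 84, 168]. For each d | 168:
  d = 1: μ(1) · d(168/1) = 1 · 16 = 16
  d = 2: μ(2) · d(168/2) = -1 · 12 = -12
  d = 3: μ(3) · d(168/3) = -1 · 8 = -8
  d = 4: μ(4) · d(168/4) = 0 · 8 = 0
  d = 6: μ(6) · d(168/6) = 1 · 6 = 6
  d = 7: μ(7) · d(168/7) = -1 · 8 = -8
  d = 8: μ(8) · d(168/8) = 0 · 4 = 0
  d = 12: μ(12) · d(168/12) = 0 · 4 = 0
  d = 14: μ(14) · d(168/14) = 1 · 6 = 6
  d = 21: μ(21) · d(168/21) = 1 · 4 = 4
  d = 24: μ(24) · d(168/24) = 0 · 2 = 0
  d = 28: μ(28) · d(168/28) = 0 · 4 = 0
  d = 42: μ(42) · d(168/42) = -1 · 3 = -3
  d = 56: μ(56) · d(168/56) = 0 · 2 = 0
  d = 84: μ(84) · d(168/84) = 0 · 2 = 0
  d = 168: μ(168) · d(168/168) = 0 · 1 = 0
Summing: (μ * d)(168) = 16 + -12 + -8 + 0 + 6 + -8 + 0 + 0 + 6 + 4 + 0 + 0 + -3 + 0 + 0 + 0 = 1.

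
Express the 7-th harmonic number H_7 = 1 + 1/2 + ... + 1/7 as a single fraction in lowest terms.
H_7 = 363/140

Direct summation: H_7 = 1 + 1/2 + ... + 1/7. The least common denominator is lcm(1, ..., 7) = 420; over this denominator the numerator is 420 + 210 + 140 + 105 + 84 + 70 + 60 = 1089, so H_7 = 1089/420; reducing by gcd(1089, 420) = 3 gives 363/140 ≈ 2.59286. (The PNT-adjacent estimate ln(7) + γ ≈ 2.52313 matches within O(1/n).)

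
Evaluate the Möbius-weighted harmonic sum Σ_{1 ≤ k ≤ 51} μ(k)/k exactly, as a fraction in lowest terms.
Σ μ(k)/k = -184943596214571/204963260862830470

Values of μ(k) for 1 ≤ k ≤ 51: μ(1) = 1, μ(2) = -1, μ(3) = -1, μ(5) = -1, μ(6) = 1, μ(7) = -1, μ(10) = 1, μ(11) = -1, μ(13) = -1, μ(14) = 1, μ(15) = 1, μ(17) = -1, μ(19) = -1, μ(21) = 1, μ(22) = 1, μ(23) = -1, μ(26) = 1, μ(29) = -1, μ(30) = -1, μ(31) = -1, μ(33) = 1, μ(34) = 1, μ(35) = 1, μ(37) = -1, μ(38) = 1, μ(39) = 1, μ(41) = -1, μ(42) = -1, μ(43) = -1, μ(46) = 1, μ(47) = -1, μ(51) = 1, with μ = 0 on non-squarefree integers. Summing μ(k)/k for k where μ(k) ≠ 0 gives -184943596214571/204963260862830470 ≈ -0.0009. (PNT ⟺ this sum → 0 as n → ∞.)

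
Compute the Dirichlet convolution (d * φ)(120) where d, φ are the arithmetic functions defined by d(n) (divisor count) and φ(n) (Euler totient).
(d * φ)(120) = 360

Divisors of 120: [1, 2, 3, 4, 5, 6, 8, 10, 12, 15, 20, 24, 30, 40, 60, 120]. For each d | 120:
  d = 1: d(1) · φ(120/1) = 1 · 32 = 32
  d = 2: d(2) · φ(120/2) = 2 · 16 = 32
  d = 3: d(3) · φ(120/3) = 2 · 16 = 32
  d = 4: d(4) · φ(120/4) = 3 · 8 = 24
  d = 5: d(5) · φ(120/5) = 2 · 8 = 16
  d = 6: d(6) · φ(120/6) = 4 · 8 = 32
  d = 8: d(8) · φ(120/8) = 4 · 8 = 32
  d = 10: d(10) · φ(120/10) = 4 · 4 = 16
  d = 12: d(12) · φ(120/12) = 6 · 4 = 24
  d = 15: d(15) · φ(120/15) = 4 · 4 = 16
  d = 20: d(20) · φ(120/20) = 6 · 2 = 12
  d = 24: d(24) · φ(120/24) = 8 · 4 = 32
  d = 30: d(30) · φ(120/30) = 8 · 2 = 16
  d = 40: d(40) · φ(120/40) = 8 · 2 = 16
  d = 60: d(60) · φ(120/60) = 12 · 1 = 12
  d = 120: d(120) · φ(120/120) = 16 · 1 = 16
Summing: (d * φ)(120) = 32 + 32 + 32 + 24 + 16 + 32 + 32 + 16 + 24 + 16 + 12 + 32 + 16 + 16 + 12 + 16 = 360.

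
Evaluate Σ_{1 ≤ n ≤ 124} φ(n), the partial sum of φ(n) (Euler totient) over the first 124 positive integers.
Σ_{n ≤ 124} φ(n) = 4696

Compute φ(n) for each 1 ≤ n ≤ 124: φ(1) = 1, φ(2) = 1, φ(3) = 2, φ(4) = 2, φ(5) = 4, φ(6) = 2, φ(7) = 6, φ(8) = 4, φ(9) = 6, φ(10) = 4, φ(11) = 10, φ(12) = 4, φ(13) = 12, φ(14) = 6, φ(15) = 8, φ(16) = 8, φ(17) = 16, φ(18) = 6, φ(19) = 18, φ(20) = 8, φ(21) = 12, φ(22) = 10, φ(23) = 22, φ(24) = 8, φ(25) = 20, φ(26) = 12, φ(27) = 18, φ(28) = 12, φ(29) = 28, φ(30) = 8, φ(31) = 30, φ(32) = 16, φ(33) = 20, φ(34) = 16, φ(35) = 24, φ(36) = 12, φ(37) = 36, φ(38) = 18, φ(39) = 24, φ(40) = 16, φ(41) = 40, φ(42) = 12, φ(43) = 42, φ(44) = 20, φ(45) = 24, φ(46) = 22, φ(47) = 46, φ(48) = 16, φ(49) = 42, φ(50) = 20, φ(51) = 32, φ(52) = 24, φ(53) = 52, φ(54) = 18, φ(55) = 40, φ(56) = 24, φ(57) = 36, φ(58) = 28, φ(59) = 58, φ(60) = 16, φ(61) = 60, φ(62) = 30, φ(63) = 36, φ(64) = 32, φ(65) = 48, φ(66) = 20, φ(67) = 66, φ(68) = 32, φ(69) = 44, φ(70) = 24, φ(71) = 70, φ(72) = 24, φ(73) = 72, φ(74) = 36, φ(75) = 40, φ(76) = 36, φ(77) = 60, φ(78) = 24, φ(79) = 78, φ(80) = 32, φ(81) = 54, φ(82) = 40, φ(83) = 82, φ(84) = 24, φ(85) = 64, φ(86) = 42, φ(87) = 56, φ(88) = 40, φ(89) = 88, φ(90) = 24, φ(91) = 72, φ(92) = 44, φ(93) = 60, φ(94) = 46, φ(95) = 72, φ(96) = 32, φ(97) = 96, φ(98) = 42, φ(99) = 60, φ(100) = 40, φ(101) = 100, φ(102) = 32, φ(103) = 102, φ(104) = 48, φ(105) = 48, φ(106) = 52, φ(107) = 106, φ(108) = 36, φ(109) = 108, φ(110) = 40, φ(111) = 72, φ(112) = 48, φ(113) = 112, φ(114) = 36, φ(115) = 88, φ(116) = 56, φ(117) = 72, φ(118) = 58, φ(119) = 96, φ(120) = 32, φ(121) = 110, φ(122) = 60, φ(123) = 80, φ(124) = 60. Summing all 124 values: 4696. (Average order: Σ_{n ≤ x} φ(n) ~ (3/π²) x². For x = 124, (3/π²)·124² ≈ 4673.74.)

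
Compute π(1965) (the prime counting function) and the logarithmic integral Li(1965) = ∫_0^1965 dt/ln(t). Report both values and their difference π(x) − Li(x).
π(1965) = 297;  Li(1965) ≈ 310.20;  π(x) − Li(x) ≈ -13.20.

Direct count of primes ≤ 1965 gives π(1965) = 297. Numerical evaluation of the logarithmic integral gives Li(1965) ≈ 310.20. The difference π(x) − Li(x) ≈ -13.20 is typically negative for small/moderate x (Li(x) overestimates), though Littlewood's theorem shows this sign changes infinitely often.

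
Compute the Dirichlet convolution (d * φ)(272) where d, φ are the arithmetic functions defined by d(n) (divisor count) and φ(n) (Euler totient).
(d * φ)(272) = 558

Divisors of 272: [1, 2, 4, 8, 16, 17, 34, 68, 136, 272]. For each d | 272:
  d = 1: d(1) · φ(272/1) = 1 · 128 = 128
  d = 2: d(2) · φ(272/2) = 2 · 64 = 128
  d = 4: d(4) · φ(272/4) = 3 · 32 = 96
  d = 8: d(8) · φ(272/8) = 4 · 16 = 64
  d = 16: d(16) · φ(272/16) = 5 · 16 = 80
  d = 17: d(17) · φ(272/17) = 2 · 8 = 16
  d = 34: d(34) · φ(272/34) = 4 · 4 = 16
  d = 68: d(68) · φ(272/68) = 6 · 2 = 12
  d = 136: d(136) · φ(272/136) = 8 · 1 = 8
  d = 272: d(272) · φ(272/272) = 10 · 1 = 10
Summing: (d * φ)(272) = 128 + 128 + 96 + 64 + 80 + 16 + 16 + 12 + 8 + 10 = 558.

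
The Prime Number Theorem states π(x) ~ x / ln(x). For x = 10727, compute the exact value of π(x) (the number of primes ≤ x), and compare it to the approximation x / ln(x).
π(10727) = 1307;  x/ln(x) ≈ 1155.86;  relative error ≈ 11.56%.

Directly count primes up to 10727: π(10727) = 1307. The PNT approximation gives 10727/ln(10727) ≈ 10727/9.28052 ≈ 1155.86. Relative error (π(x) − x/ln(x)) / π(x) ≈ 11.56%; the approximation is known to undercount slightly (Li(x) is a better estimate).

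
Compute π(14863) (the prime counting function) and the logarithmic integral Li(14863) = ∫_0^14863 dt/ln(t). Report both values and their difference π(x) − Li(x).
π(14863) = 1740;  Li(14863) ≈ 1762.37;  π(x) − Li(x) ≈ -22.37.

Direct count of primes ≤ 14863 gives π(14863) = 1740. Numerical evaluation of the logarithmic integral gives Li(14863) ≈ 1762.37. The difference π(x) − Li(x) ≈ -22.37 is typically negative for small/moderate x (Li(x) overestimates), though Littlewood's theorem shows this sign changes infinitely often.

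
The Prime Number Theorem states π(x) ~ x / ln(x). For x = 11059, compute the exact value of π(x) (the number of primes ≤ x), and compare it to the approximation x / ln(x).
π(11059) = 1340;  x/ln(x) ≈ 1187.73;  relative error ≈ 11.36%.

Directly count primes up to 11059: π(11059) = 1340. The PNT approximation gives 11059/ln(11059) ≈ 11059/9.31100 ≈ 1187.73. Relative error (π(x) − x/ln(x)) / π(x) ≈ 11.36%; the approximation is known to undercount slightly (Li(x) is a better estimate).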